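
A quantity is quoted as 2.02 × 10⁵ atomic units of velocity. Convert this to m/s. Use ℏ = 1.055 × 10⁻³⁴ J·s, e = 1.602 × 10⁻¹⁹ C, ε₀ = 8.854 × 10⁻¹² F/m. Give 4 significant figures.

One atomic unit of velocity: v_au = e²/(4πε₀ℏ) = 2.186 × 10⁶ m/s.
2.02 × 10⁵ × 2.186 × 10⁶ m/s = 4.416 × 10¹¹ m/s

4.416 × 10¹¹ m/s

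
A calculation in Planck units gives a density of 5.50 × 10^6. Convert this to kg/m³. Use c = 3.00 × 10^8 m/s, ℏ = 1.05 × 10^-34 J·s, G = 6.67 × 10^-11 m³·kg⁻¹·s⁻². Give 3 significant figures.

One Planck density: ρ_P = c⁵/(ℏG²) = 5.20 × 10^96 kg/m³.
5.50 × 10^6 × 5.20 × 10^96 kg/m³ = 2.86 × 10^103 kg/m³

2.86 × 10^103 kg/m³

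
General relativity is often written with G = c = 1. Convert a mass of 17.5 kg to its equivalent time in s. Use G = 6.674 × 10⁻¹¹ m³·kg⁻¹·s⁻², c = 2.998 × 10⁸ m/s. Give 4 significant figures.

4.334 × 10⁻³⁵ s

Mass → time via G/c³.
17.5 kg × (G/c³) = 4.334 × 10⁻³⁵ s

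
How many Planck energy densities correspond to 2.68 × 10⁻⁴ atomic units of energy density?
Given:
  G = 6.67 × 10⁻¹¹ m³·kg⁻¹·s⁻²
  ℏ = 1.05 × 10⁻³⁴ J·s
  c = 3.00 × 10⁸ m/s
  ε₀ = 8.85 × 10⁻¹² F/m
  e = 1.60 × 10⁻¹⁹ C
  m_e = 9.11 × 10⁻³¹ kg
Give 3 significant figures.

1.72 × 10⁻¹⁰⁴

atomic unit of energy density: u_au = E_h/a₀³ = m_e⁴e¹⁰/((4πε₀)⁵ℏ⁸) = 3.01 × 10¹³ J/m³
Planck energy density: u_P = c⁷/(ℏG²) = 4.68 × 10¹¹³ J/m³
2.68 × 10⁻⁴ × 3.01 × 10¹³ / 4.68 × 10¹¹³ = 1.72 × 10⁻¹⁰⁴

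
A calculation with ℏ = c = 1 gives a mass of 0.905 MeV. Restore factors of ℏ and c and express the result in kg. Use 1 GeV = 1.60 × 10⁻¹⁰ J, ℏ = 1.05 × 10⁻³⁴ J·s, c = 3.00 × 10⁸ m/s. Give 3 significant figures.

Mass is [E]/c²; divide by c².
1 GeV → 1/c² × (1 GeV in J) = 1.78 × 10⁻²⁷ kg.
Convert the energy scale: 0.905 MeV = 9.05 × 10⁻⁴ GeV.
Result: 9.05 × 10⁻⁴ × 1.78 × 10⁻²⁷ = 1.61 × 10⁻³⁰ kg.

1.61 × 10⁻³⁰ kg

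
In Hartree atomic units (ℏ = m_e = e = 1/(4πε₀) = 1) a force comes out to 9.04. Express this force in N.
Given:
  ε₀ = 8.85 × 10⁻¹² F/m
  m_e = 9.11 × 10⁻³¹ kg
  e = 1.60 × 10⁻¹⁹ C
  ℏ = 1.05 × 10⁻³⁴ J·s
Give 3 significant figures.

One atomic unit of force: F_au = E_h/a₀ = m_e²e⁶/((4πε₀)³ℏ⁴) = 8.33 × 10⁻⁸ N.
9.04 × 8.33 × 10⁻⁸ N = 7.53 × 10⁻⁷ N

7.53 × 10⁻⁷ N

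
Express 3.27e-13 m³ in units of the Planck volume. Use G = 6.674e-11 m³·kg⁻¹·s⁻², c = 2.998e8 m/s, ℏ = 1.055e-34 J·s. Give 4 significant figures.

Planck volume: V_P = (ℏG/c³)^(3/2) = 4.224e-105 m³.
3.27e-13 / 4.224e-105 = 7.742e91

7.742e91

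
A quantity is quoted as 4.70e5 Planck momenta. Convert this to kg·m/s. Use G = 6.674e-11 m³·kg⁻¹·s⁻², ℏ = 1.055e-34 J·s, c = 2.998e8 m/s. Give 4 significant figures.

One Planck momentum: p_P = √(ℏc³/G) = 6.527 kg·m/s.
4.70e5 × 6.527 kg·m/s = 3.067e6 kg·m/s

3.067e6 kg·m/s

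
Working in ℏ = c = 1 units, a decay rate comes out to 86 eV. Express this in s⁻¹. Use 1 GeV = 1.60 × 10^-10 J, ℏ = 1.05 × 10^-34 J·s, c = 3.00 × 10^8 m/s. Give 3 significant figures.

A rate is [E]/ℏ; divide by ℏ.
1 GeV → 1/ℏ × (1 GeV in J) = 1.52 × 10^24 s⁻¹.
Convert the energy scale: 86 eV = 8.60 × 10^-8 GeV.
Result: 8.60 × 10^-8 × 1.52 × 10^24 = 1.31 × 10^17 s⁻¹.

1.31 × 10^17 s⁻¹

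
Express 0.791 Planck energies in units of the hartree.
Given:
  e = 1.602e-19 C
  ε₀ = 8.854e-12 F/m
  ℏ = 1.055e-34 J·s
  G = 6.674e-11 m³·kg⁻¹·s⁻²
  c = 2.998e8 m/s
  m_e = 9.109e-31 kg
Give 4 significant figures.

3.554e26

Planck energy: E_P = √(ℏc⁵/G) = 1.957e9 J
hartree: E_h = m_e e⁴/(4πε₀ℏ)² = 4.354e-18 J
0.791 × 1.957e9 / 4.354e-18 = 3.554e26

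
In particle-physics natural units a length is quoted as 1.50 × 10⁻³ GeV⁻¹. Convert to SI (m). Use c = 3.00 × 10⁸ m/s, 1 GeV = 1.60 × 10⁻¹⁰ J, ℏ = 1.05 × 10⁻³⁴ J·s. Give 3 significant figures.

2.95 × 10⁻¹⁹ m

A length is [E]⁻¹ in ℏ=c=1; restore one factor of ℏc.
1 GeV⁻¹ → ℏc × (1 GeV in J)⁻¹ = 1.97 × 10⁻¹⁶ m.
Result: 1.50 × 10⁻³ × 1.97 × 10⁻¹⁶ = 2.95 × 10⁻¹⁹ m.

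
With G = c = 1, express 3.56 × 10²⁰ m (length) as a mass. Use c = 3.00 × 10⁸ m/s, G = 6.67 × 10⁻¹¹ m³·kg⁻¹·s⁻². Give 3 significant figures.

Length → mass via c²/G.
3.56 × 10²⁰ m × (c²/G) = 4.80 × 10⁴⁷ kg

4.80 × 10⁴⁷ kg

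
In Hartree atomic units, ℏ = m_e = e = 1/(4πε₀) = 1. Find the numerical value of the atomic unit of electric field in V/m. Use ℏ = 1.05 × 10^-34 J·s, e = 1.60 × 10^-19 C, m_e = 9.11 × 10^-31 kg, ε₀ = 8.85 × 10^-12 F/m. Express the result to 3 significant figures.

5.20 × 10^11 V/m

From ℏ = m_e = e = 1/(4πε₀) = 1 the electric field scale is E_au = E_h/(e a₀) = m_e²e⁵/((4πε₀)³ℏ⁴).
E_h = 4.38 × 10^-18 J
a₀ = 5.26 × 10^-11 m
E_h/(e·a₀) = 5.20 × 10^11 V/m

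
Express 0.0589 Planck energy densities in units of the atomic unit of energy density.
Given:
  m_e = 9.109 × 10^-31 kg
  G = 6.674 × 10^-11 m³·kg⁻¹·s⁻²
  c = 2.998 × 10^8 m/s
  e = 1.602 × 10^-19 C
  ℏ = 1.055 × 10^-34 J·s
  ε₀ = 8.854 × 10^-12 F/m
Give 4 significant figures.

9.315 × 10^98

Planck energy density: u_P = c⁷/(ℏG²) = 4.632 × 10^113 J/m³
atomic unit of energy density: u_au = E_h/a₀³ = m_e⁴e¹⁰/((4πε₀)⁵ℏ⁸) = 2.929 × 10^13 J/m³
0.0589 × 4.632 × 10^113 / 2.929 × 10^13 = 9.315 × 10^98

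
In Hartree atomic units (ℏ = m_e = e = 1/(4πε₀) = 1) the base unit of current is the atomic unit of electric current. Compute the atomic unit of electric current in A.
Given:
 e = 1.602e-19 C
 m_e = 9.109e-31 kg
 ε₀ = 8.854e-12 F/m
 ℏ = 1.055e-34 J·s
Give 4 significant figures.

6.612e-3 A

I_au = e E_h/ℏ = m_e e⁵/((4πε₀)²ℏ³)
E_h = 4.354e-18 J
e·E_h/ℏ = 6.612e-3 A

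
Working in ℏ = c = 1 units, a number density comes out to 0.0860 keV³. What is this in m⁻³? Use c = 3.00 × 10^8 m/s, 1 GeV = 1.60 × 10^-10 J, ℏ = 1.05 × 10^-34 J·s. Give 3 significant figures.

1.13 × 10^28 m⁻³

Number density is [L]⁻³ = [E]³/(ℏc)³.
1 GeV³ → 1/(ℏc)³ × (1 GeV in J)³ = 1.31 × 10^47 m⁻³.
Convert the energy scale: 0.0860 keV³ = 8.60 × 10^-20 GeV³.
Result: 8.60 × 10^-20 × 1.31 × 10^47 = 1.13 × 10^28 m⁻³.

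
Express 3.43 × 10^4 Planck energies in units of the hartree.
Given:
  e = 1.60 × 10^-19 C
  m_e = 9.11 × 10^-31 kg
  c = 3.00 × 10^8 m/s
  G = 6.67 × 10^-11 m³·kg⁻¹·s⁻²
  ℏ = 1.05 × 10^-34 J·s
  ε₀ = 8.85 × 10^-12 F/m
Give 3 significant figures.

Planck energy: E_P = √(ℏc⁵/G) = 1.96 × 10^9 J
hartree: E_h = m_e e⁴/(4πε₀ℏ)² = 4.38 × 10^-18 J
3.43 × 10^4 × 1.96 × 10^9 / 4.38 × 10^-18 = 1.53 × 10^31

1.53 × 10^31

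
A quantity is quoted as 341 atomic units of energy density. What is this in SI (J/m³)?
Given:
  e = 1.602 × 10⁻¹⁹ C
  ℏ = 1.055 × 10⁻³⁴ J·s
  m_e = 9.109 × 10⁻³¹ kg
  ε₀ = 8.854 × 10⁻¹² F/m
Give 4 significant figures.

One atomic unit of energy density: u_au = E_h/a₀³ = m_e⁴e¹⁰/((4πε₀)⁵ℏ⁸) = 2.929 × 10¹³ J/m³.
341 × 2.929 × 10¹³ J/m³ = 9.988 × 10¹⁵ J/m³

9.988 × 10¹⁵ J/m³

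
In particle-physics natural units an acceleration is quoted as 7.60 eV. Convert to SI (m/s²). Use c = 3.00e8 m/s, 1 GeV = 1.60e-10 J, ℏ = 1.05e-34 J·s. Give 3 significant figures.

Acceleration is [L]/[T]² = c·[E]/ℏ.
1 GeV → c/ℏ × (1 GeV in J) = 4.57e32 m/s².
Convert the energy scale: 7.60 eV = 7.60e-9 GeV.
Result: 7.60e-9 × 4.57e32 = 3.47e24 m/s².

3.47e24 m/s²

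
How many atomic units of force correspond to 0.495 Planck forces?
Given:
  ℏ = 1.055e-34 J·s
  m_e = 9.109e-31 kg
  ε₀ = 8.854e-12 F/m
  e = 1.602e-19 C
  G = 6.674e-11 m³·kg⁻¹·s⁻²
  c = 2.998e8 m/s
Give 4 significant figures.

7.289e50

Planck force: F_P = c⁴/G = 1.210e44 N
atomic unit of force: F_au = E_h/a₀ = m_e²e⁶/((4πε₀)³ℏ⁴) = 8.220e-8 N
0.495 × 1.210e44 / 8.220e-8 = 7.289e50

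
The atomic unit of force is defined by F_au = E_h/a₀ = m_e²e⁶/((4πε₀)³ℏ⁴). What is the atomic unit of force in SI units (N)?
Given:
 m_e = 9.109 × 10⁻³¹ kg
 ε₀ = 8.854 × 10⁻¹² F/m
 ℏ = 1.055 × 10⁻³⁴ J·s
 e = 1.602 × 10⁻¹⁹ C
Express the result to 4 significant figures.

F_au = E_h/a₀ = m_e²e⁶/((4πε₀)³ℏ⁴)
E_h = 4.354 × 10⁻¹⁸ J
a₀ = 5.297 × 10⁻¹¹ m
E_h/a₀ = 8.220 × 10⁻⁸ N

8.220 × 10⁻⁸ N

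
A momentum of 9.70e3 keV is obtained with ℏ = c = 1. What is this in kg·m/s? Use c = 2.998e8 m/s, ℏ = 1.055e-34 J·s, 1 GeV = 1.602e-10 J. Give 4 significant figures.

Momentum is [E]/c; divide by c.
1 GeV → 1/c × (1 GeV in J) = 5.344e-19 kg·m/s.
Convert the energy scale: 9.70e3 keV = 9.70e-3 GeV.
Result: 9.70e-3 × 5.344e-19 = 5.183e-21 kg·m/s.

5.183e-21 kg·m/s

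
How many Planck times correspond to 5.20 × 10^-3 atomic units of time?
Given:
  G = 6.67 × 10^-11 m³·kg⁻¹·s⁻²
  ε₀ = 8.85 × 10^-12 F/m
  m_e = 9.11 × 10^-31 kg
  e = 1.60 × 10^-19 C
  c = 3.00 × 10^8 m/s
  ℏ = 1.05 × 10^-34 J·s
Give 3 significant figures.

atomic unit of time: τ_au = (4πε₀)²ℏ³/(m_e e⁴) = 2.40 × 10^-17 s
Planck time: t_P = √(ℏG/c⁵) = 5.37 × 10^-44 s
5.20 × 10^-3 × 2.40 × 10^-17 / 5.37 × 10^-44 = 2.32 × 10^24

2.32 × 10^24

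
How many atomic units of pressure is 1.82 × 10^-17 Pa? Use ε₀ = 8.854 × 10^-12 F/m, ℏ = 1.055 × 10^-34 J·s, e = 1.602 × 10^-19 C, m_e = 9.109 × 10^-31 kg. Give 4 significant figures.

atomic unit of pressure: P_au = E_h/a₀³ = m_e⁴e¹⁰/((4πε₀)⁵ℏ⁸) = 2.929 × 10^13 Pa.
1.82 × 10^-17 / 2.929 × 10^13 = 6.213 × 10^-31

6.213 × 10^-31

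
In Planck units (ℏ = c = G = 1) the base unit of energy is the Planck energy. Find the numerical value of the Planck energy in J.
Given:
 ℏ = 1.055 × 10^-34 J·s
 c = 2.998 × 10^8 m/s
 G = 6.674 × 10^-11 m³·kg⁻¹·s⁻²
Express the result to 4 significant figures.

E_P = √(ℏc⁵/G)
  = √(3.828 × 10^18)
  = 1.957 × 10^9 J

1.957 × 10^9 J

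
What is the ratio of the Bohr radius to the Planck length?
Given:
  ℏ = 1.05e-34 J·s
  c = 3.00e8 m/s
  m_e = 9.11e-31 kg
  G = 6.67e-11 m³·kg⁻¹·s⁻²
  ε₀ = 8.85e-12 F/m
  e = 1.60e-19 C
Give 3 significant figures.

Bohr radius: a₀ = 4πε₀ℏ²/(m_e e²) = 5.26e-11 m
Planck length: ℓ_P = √(ℏG/c³) = 1.61e-35 m
ratio = 5.26e-11 / 1.61e-35 = 3.26e24

3.26e24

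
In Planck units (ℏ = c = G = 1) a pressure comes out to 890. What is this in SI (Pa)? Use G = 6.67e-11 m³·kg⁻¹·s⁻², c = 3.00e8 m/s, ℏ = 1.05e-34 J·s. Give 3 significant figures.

4.17e116 Pa

One Planck pressure: p_P = c⁷/(ℏG²) = 4.68e113 Pa.
890 × 4.68e113 Pa = 4.17e116 Pa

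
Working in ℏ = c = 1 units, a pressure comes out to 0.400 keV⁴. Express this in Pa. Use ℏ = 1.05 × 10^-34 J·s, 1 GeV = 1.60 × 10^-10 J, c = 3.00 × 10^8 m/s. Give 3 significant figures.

Pressure is [E]/[L]³ = [E]⁴/(ℏc)³.
1 GeV⁴ → 1/(ℏc)³ × (1 GeV in J)⁴ = 2.10 × 10^37 Pa.
Convert the energy scale: 0.400 keV⁴ = 4.00 × 10^-25 GeV⁴.
Result: 4.00 × 10^-25 × 2.10 × 10^37 = 8.39 × 10^12 Pa.

8.39 × 10^12 Pa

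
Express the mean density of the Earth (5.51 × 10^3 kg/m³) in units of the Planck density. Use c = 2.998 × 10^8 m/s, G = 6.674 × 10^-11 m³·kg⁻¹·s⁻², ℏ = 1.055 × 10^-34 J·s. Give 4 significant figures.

1.069 × 10^-93

Planck density: ρ_P = c⁵/(ℏG²) = 5.154 × 10^96 kg/m³.
5.51 × 10^3 / 5.154 × 10^96 = 1.069 × 10^-93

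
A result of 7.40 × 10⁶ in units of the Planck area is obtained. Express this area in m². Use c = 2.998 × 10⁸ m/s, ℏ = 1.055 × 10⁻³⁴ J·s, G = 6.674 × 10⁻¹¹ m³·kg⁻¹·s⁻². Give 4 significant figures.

1.934 × 10⁻⁶³ m²

One Planck area: A_P = ℏG/c³ = 2.613 × 10⁻⁷⁰ m².
7.40 × 10⁶ × 2.613 × 10⁻⁷⁰ m² = 1.934 × 10⁻⁶³ m²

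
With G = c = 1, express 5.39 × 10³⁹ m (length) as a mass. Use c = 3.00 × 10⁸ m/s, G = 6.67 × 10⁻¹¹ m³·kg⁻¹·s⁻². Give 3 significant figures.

Length → mass via c²/G.
5.39 × 10³⁹ m × (c²/G) = 7.27 × 10⁶⁶ kg

7.27 × 10⁶⁶ kg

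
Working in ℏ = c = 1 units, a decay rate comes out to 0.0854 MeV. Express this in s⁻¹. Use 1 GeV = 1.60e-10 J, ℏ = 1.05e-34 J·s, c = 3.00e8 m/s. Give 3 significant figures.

1.30e20 s⁻¹

A rate is [E]/ℏ; divide by ℏ.
1 GeV → 1/ℏ × (1 GeV in J) = 1.52e24 s⁻¹.
Convert the energy scale: 0.0854 MeV = 8.54e-5 GeV.
Result: 8.54e-5 × 1.52e24 = 1.30e20 s⁻¹.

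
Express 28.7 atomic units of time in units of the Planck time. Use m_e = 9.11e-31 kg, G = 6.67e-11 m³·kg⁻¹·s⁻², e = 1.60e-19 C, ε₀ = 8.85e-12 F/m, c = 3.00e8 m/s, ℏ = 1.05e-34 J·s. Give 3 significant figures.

atomic unit of time: τ_au = (4πε₀)²ℏ³/(m_e e⁴) = 2.40e-17 s
Planck time: t_P = √(ℏG/c⁵) = 5.37e-44 s
28.7 × 2.40e-17 / 5.37e-44 = 1.28e28

1.28e28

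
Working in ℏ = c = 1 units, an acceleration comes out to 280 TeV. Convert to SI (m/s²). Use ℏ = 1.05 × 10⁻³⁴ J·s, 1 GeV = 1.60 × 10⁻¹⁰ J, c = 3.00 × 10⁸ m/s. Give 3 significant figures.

Acceleration is [L]/[T]² = c·[E]/ℏ.
1 GeV → c/ℏ × (1 GeV in J) = 4.57 × 10³² m/s².
Convert the energy scale: 280 TeV = 2.80 × 10⁵ GeV.
Result: 2.80 × 10⁵ × 4.57 × 10³² = 1.28 × 10³⁸ m/s².

1.28 × 10³⁸ m/s²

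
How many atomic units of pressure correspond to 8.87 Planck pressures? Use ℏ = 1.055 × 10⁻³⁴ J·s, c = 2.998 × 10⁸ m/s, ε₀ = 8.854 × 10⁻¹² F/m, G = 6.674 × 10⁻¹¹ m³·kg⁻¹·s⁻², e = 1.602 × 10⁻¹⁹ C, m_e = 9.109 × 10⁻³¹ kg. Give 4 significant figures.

Planck pressure: p_P = c⁷/(ℏG²) = 4.632 × 10¹¹³ Pa
atomic unit of pressure: P_au = E_h/a₀³ = m_e⁴e¹⁰/((4πε₀)⁵ℏ⁸) = 2.929 × 10¹³ Pa
8.87 × 4.632 × 10¹¹³ / 2.929 × 10¹³ = 1.403 × 10¹⁰¹

1.403 × 10¹⁰¹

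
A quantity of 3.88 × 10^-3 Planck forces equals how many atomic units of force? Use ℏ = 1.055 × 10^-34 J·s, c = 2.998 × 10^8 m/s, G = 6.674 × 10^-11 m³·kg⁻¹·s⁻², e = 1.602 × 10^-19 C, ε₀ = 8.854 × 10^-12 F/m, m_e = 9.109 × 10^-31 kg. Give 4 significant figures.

Planck force: F_P = c⁴/G = 1.210 × 10^44 N
atomic unit of force: F_au = E_h/a₀ = m_e²e⁶/((4πε₀)³ℏ⁴) = 8.220 × 10^-8 N
3.88 × 10^-3 × 1.210 × 10^44 / 8.220 × 10^-8 = 5.714 × 10^48

5.714 × 10^48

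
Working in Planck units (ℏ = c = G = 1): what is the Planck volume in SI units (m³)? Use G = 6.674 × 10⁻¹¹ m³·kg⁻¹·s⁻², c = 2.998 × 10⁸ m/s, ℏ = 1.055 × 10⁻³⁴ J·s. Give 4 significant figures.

4.224 × 10⁻¹⁰⁵ m³

From ℏ = c = G = 1 the volume scale is V_P = (ℏG/c³)^(3/2).
  = √(1.784 × 10⁻²⁰⁹)
  = 4.224 × 10⁻¹⁰⁵ m³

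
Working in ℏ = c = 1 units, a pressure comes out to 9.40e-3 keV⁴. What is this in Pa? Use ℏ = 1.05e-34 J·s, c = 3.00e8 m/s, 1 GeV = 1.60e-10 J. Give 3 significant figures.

Pressure is [E]/[L]³ = [E]⁴/(ℏc)³.
1 GeV⁴ → 1/(ℏc)³ × (1 GeV in J)⁴ = 2.10e37 Pa.
Convert the energy scale: 9.40e-3 keV⁴ = 9.40e-27 GeV⁴.
Result: 9.40e-27 × 2.10e37 = 1.97e11 Pa.

1.97e11 Pa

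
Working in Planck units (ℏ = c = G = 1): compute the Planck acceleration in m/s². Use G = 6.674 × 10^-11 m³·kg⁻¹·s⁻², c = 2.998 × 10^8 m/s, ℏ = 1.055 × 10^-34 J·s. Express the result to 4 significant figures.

From ℏ = c = G = 1 the acceleration scale is a_P = √(c⁷/(ℏG)).
  = √(3.092 × 10^103)
  = 5.560 × 10^51 m/s²

5.560 × 10^51 m/s²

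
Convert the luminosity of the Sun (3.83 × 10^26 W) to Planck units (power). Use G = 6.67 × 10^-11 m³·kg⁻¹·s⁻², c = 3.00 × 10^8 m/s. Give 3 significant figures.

Planck power: P_P = c⁵/G = 3.64 × 10^52 W.
3.83 × 10^26 / 3.64 × 10^52 = 1.05 × 10^-26

1.05 × 10^-26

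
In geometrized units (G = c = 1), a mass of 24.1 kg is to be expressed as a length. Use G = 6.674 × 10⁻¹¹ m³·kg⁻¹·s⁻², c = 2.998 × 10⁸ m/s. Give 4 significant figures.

1.790 × 10⁻²⁶ m

In G = c = 1 units mass has dimensions of length; the conversion factor is G/c².
24.1 kg × (G/c²) = 1.790 × 10⁻²⁶ m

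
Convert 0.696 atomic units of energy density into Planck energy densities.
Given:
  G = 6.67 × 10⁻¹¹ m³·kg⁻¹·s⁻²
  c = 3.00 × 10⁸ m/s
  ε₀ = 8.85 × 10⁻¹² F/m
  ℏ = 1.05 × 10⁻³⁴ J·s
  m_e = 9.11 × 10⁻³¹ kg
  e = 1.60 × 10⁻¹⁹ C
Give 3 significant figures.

atomic unit of energy density: u_au = E_h/a₀³ = m_e⁴e¹⁰/((4πε₀)⁵ℏ⁸) = 3.01 × 10¹³ J/m³
Planck energy density: u_P = c⁷/(ℏG²) = 4.68 × 10¹¹³ J/m³
0.696 × 3.01 × 10¹³ / 4.68 × 10¹¹³ = 4.48 × 10⁻¹⁰¹

4.48 × 10⁻¹⁰¹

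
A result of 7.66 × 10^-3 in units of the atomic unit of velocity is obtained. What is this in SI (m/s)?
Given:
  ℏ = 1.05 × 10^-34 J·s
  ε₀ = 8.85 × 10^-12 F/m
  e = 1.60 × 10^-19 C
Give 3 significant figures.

One atomic unit of velocity: v_au = e²/(4πε₀ℏ) = 2.19 × 10^6 m/s.
7.66 × 10^-3 × 2.19 × 10^6 m/s = 1.68 × 10^4 m/s

1.68 × 10^4 m/s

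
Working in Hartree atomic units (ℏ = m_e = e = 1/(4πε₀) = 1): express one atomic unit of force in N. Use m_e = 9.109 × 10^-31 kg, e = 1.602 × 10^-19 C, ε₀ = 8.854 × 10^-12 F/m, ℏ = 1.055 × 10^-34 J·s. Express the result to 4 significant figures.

Dimensional analysis gives F_au = E_h/a₀ = m_e²e⁶/((4πε₀)³ℏ⁴).
E_h = 4.354 × 10^-18 J
a₀ = 5.297 × 10^-11 m
E_h/a₀ = 8.220 × 10^-8 N

8.220 × 10^-8 N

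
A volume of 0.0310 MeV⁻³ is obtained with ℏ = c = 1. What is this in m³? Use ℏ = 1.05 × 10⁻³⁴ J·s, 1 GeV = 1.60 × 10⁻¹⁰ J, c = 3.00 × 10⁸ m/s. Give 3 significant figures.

Volume is [L]³ = [E]⁻³·(ℏc)³.
1 GeV⁻³ → (ℏc)³ × (1 GeV in J)⁻³ = 7.63 × 10⁻⁴⁸ m³.
Convert the energy scale: 0.0310 MeV⁻³ = 3.10 × 10⁷ GeV⁻³.
Result: 3.10 × 10⁷ × 7.63 × 10⁻⁴⁸ = 2.37 × 10⁻⁴⁰ m³.

2.37 × 10⁻⁴⁰ m³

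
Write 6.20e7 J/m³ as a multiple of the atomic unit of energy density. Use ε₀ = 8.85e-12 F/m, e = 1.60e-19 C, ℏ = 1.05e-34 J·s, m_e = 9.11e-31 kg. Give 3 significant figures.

2.06e-6

atomic unit of energy density: u_au = E_h/a₀³ = m_e⁴e¹⁰/((4πε₀)⁵ℏ⁸) = 3.01e13 J/m³.
6.20e7 / 3.01e13 = 2.06e-6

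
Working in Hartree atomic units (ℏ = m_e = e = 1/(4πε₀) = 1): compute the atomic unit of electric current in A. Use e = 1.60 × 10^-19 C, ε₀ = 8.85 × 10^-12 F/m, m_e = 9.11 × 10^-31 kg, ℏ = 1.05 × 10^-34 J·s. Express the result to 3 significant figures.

The unique combination of the constants set to 1 with dimensions of current is I_au = e E_h/ℏ = m_e e⁵/((4πε₀)²ℏ³).
E_h = 4.38 × 10^-18 J
e·E_h/ℏ = 6.67 × 10^-3 A

6.67 × 10^-3 A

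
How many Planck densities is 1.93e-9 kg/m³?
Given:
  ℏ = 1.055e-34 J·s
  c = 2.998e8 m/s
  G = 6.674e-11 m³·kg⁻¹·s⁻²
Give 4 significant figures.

Planck density: ρ_P = c⁵/(ℏG²) = 5.154e96 kg/m³.
1.93e-9 / 5.154e96 = 3.745e-106

3.745e-106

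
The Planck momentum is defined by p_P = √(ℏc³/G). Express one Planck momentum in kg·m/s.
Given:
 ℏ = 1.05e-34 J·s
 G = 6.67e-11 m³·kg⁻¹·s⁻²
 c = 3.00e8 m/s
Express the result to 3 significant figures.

p_P = √(ℏc³/G)
  = √(42.5)
  = 6.52 kg·m/s

6.52 kg·m/s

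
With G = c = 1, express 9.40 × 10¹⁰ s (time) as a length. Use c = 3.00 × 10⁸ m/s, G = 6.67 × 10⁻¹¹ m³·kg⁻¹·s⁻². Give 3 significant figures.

Time → length via c.
9.40 × 10¹⁰ s × (c) = 2.82 × 10¹⁹ m

2.82 × 10¹⁹ m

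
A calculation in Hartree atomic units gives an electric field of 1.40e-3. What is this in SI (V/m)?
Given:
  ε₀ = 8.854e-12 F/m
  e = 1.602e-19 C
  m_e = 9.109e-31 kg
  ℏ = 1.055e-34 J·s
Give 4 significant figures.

7.183e8 V/m

One atomic unit of electric field: E_au = E_h/(e a₀) = m_e²e⁵/((4πε₀)³ℏ⁴) = 5.131e11 V/m.
1.40e-3 × 5.131e11 V/m = 7.183e8 V/m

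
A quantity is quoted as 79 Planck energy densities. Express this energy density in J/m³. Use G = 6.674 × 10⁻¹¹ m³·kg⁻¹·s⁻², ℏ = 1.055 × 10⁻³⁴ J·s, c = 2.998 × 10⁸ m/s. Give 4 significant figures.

One Planck energy density: u_P = c⁷/(ℏG²) = 4.632 × 10¹¹³ J/m³.
79 × 4.632 × 10¹¹³ J/m³ = 3.660 × 10¹¹⁵ J/m³

3.660 × 10¹¹⁵ J/m³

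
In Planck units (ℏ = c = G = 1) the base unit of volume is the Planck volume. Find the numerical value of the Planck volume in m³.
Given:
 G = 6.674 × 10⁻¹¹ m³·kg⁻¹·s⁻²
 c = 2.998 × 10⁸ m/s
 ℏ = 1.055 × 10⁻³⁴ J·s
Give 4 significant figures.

V_P = (ℏG/c³)^(3/2)
  = √(1.784 × 10⁻²⁰⁹)
  = 4.224 × 10⁻¹⁰⁵ m³

4.224 × 10⁻¹⁰⁵ m³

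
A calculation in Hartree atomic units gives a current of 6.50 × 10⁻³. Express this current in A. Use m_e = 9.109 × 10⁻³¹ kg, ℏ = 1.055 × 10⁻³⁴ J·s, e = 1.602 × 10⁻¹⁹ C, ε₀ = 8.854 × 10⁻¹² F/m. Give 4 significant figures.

One atomic unit of electric current: I_au = e E_h/ℏ = m_e e⁵/((4πε₀)²ℏ³) = 6.612 × 10⁻³ A.
6.50 × 10⁻³ × 6.612 × 10⁻³ A = 4.298 × 10⁻⁵ A

4.298 × 10⁻⁵ A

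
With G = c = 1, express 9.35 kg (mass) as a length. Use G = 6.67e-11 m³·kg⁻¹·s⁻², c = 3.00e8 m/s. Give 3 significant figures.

In G = c = 1 units mass has dimensions of length; the conversion factor is G/c².
9.35 kg × (G/c²) = 6.93e-27 m

6.93e-27 m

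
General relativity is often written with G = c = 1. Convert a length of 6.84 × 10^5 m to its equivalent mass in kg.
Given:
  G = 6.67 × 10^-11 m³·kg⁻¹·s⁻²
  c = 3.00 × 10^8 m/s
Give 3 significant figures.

Length → mass via c²/G.
6.84 × 10^5 m × (c²/G) = 9.23 × 10^32 kg

9.23 × 10^32 kg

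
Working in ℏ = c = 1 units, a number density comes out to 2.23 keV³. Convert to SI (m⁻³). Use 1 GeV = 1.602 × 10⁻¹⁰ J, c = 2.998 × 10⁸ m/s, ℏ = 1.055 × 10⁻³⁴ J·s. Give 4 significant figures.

Number density is [L]⁻³ = [E]³/(ℏc)³.
1 GeV³ → 1/(ℏc)³ × (1 GeV in J)³ = 1.299 × 10⁴⁷ m⁻³.
Convert the energy scale: 2.23 keV³ = 2.23 × 10⁻¹⁸ GeV³.
Result: 2.23 × 10⁻¹⁸ × 1.299 × 10⁴⁷ = 2.898 × 10²⁹ m⁻³.

2.898 × 10²⁹ m⁻³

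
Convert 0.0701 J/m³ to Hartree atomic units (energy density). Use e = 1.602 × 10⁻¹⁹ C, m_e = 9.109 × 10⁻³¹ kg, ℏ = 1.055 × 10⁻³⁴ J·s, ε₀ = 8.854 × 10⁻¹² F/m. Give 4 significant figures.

atomic unit of energy density: u_au = E_h/a₀³ = m_e⁴e¹⁰/((4πε₀)⁵ℏ⁸) = 2.929 × 10¹³ J/m³.
0.0701 / 2.929 × 10¹³ = 2.393 × 10⁻¹⁵

2.393 × 10⁻¹⁵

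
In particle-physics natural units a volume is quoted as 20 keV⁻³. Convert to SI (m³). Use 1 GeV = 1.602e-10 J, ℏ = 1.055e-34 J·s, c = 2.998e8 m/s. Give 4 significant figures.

Volume is [L]³ = [E]⁻³·(ℏc)³.
1 GeV⁻³ → (ℏc)³ × (1 GeV in J)⁻³ = 7.696e-48 m³.
Convert the energy scale: 20 keV⁻³ = 2.00e19 GeV⁻³.
Result: 2.00e19 × 7.696e-48 = 1.539e-28 m³.

1.539e-28 m³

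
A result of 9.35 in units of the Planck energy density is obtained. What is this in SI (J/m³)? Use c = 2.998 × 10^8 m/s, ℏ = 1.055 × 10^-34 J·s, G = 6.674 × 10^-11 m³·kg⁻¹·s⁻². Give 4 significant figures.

One Planck energy density: u_P = c⁷/(ℏG²) = 4.632 × 10^113 J/m³.
9.35 × 4.632 × 10^113 J/m³ = 4.331 × 10^114 J/m³

4.331 × 10^114 J/m³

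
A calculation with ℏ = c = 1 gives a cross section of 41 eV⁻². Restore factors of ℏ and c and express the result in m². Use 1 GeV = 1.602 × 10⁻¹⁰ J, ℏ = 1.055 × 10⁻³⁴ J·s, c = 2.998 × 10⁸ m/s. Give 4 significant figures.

Area is [L]² = [E]⁻²·(ℏc)²; restore (ℏc)².
1 GeV⁻² → (ℏc)² × (1 GeV in J)⁻² = 3.898 × 10⁻³² m².
Convert the energy scale: 41 eV⁻² = 4.10 × 10¹⁹ GeV⁻².
Result: 4.10 × 10¹⁹ × 3.898 × 10⁻³² = 1.598 × 10⁻¹² m².

1.598 × 10⁻¹² m²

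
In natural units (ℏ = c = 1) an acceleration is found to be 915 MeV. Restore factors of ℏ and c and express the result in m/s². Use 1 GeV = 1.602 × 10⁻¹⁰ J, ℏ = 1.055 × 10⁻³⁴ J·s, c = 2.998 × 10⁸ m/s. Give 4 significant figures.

Acceleration is [L]/[T]² = c·[E]/ℏ.
1 GeV → c/ℏ × (1 GeV in J) = 4.552 × 10³² m/s².
Convert the energy scale: 915 MeV = 0.915 GeV.
Result: 0.915 × 4.552 × 10³² = 4.165 × 10³² m/s².

4.165 × 10³² m/s²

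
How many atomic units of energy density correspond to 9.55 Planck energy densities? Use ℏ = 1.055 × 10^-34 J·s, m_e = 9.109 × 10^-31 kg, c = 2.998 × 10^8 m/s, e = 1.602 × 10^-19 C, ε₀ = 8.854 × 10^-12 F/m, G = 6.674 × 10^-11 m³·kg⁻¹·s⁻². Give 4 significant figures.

1.510 × 10^101

Planck energy density: u_P = c⁷/(ℏG²) = 4.632 × 10^113 J/m³
atomic unit of energy density: u_au = E_h/a₀³ = m_e⁴e¹⁰/((4πε₀)⁵ℏ⁸) = 2.929 × 10^13 J/m³
9.55 × 4.632 × 10^113 / 2.929 × 10^13 = 1.510 × 10^101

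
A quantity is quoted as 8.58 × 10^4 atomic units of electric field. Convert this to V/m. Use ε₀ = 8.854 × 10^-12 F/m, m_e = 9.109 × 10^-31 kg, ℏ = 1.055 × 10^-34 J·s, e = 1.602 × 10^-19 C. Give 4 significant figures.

One atomic unit of electric field: E_au = E_h/(e a₀) = m_e²e⁵/((4πε₀)³ℏ⁴) = 5.131 × 10^11 V/m.
8.58 × 10^4 × 5.131 × 10^11 V/m = 4.402 × 10^16 V/m

4.402 × 10^16 V/m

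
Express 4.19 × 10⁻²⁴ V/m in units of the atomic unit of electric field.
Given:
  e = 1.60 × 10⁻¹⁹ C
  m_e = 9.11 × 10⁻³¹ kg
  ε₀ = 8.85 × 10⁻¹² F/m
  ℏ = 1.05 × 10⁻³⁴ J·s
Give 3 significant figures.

8.05 × 10⁻³⁶

atomic unit of electric field: E_au = E_h/(e a₀) = m_e²e⁵/((4πε₀)³ℏ⁴) = 5.20 × 10¹¹ V/m.
4.19 × 10⁻²⁴ / 5.20 × 10¹¹ = 8.05 × 10⁻³⁶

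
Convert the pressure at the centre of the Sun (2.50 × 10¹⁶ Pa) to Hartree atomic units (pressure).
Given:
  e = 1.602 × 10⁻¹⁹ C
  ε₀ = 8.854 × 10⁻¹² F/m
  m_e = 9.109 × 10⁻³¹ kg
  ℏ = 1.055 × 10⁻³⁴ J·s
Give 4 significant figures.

atomic unit of pressure: P_au = E_h/a₀³ = m_e⁴e¹⁰/((4πε₀)⁵ℏ⁸) = 2.929 × 10¹³ Pa.
2.50 × 10¹⁶ / 2.929 × 10¹³ = 853.5

853.5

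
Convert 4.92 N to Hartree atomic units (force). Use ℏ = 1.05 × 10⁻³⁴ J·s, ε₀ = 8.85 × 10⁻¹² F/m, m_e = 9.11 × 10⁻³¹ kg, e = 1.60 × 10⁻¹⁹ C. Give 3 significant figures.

atomic unit of force: F_au = E_h/a₀ = m_e²e⁶/((4πε₀)³ℏ⁴) = 8.33 × 10⁻⁸ N.
4.92 / 8.33 × 10⁻⁸ = 5.91 × 10⁷

5.91 × 10⁷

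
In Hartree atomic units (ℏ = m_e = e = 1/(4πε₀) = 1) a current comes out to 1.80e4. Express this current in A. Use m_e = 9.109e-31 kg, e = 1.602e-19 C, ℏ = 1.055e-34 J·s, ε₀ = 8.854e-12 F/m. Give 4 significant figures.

One atomic unit of electric current: I_au = e E_h/ℏ = m_e e⁵/((4πε₀)²ℏ³) = 6.612e-3 A.
1.80e4 × 6.612e-3 A = 119 A

119 A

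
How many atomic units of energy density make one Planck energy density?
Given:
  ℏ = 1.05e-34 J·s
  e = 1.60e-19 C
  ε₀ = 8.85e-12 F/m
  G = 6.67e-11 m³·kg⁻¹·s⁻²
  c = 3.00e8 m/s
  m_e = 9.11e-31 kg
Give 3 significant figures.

1.55e100

Planck energy density: u_P = c⁷/(ℏG²) = 4.68e113 J/m³
atomic unit of energy density: u_au = E_h/a₀³ = m_e⁴e¹⁰/((4πε₀)⁵ℏ⁸) = 3.01e13 J/m³
ratio = 4.68e113 / 3.01e13 = 1.55e100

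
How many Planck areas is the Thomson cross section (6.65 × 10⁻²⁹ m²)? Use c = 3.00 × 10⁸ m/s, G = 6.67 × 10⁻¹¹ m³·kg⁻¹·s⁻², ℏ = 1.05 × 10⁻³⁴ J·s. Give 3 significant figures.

2.56 × 10⁴¹

Planck area: A_P = ℏG/c³ = 2.59 × 10⁻⁷⁰ m².
6.65 × 10⁻²⁹ / 2.59 × 10⁻⁷⁰ = 2.56 × 10⁴¹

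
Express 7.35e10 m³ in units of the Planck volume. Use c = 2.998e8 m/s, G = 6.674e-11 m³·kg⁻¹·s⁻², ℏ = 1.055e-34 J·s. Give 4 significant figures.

Planck volume: V_P = (ℏG/c³)^(3/2) = 4.224e-105 m³.
7.35e10 / 4.224e-105 = 1.740e115

1.740e115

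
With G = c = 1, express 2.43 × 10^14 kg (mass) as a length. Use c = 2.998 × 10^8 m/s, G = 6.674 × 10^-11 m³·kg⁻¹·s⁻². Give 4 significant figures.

In G = c = 1 units mass has dimensions of length; the conversion factor is G/c².
2.43 × 10^14 kg × (G/c²) = 1.804 × 10^-13 m

1.804 × 10^-13 m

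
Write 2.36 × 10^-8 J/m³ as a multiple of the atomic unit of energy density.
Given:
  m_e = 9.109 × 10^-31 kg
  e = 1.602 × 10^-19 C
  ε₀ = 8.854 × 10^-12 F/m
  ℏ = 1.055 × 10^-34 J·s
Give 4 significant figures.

8.057 × 10^-22

atomic unit of energy density: u_au = E_h/a₀³ = m_e⁴e¹⁰/((4πε₀)⁵ℏ⁸) = 2.929 × 10^13 J/m³.
2.36 × 10^-8 / 2.929 × 10^13 = 8.057 × 10^-22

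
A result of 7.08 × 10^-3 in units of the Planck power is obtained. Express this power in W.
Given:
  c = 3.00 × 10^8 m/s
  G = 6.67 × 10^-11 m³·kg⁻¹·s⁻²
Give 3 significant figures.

One Planck power: P_P = c⁵/G = 3.64 × 10^52 W.
7.08 × 10^-3 × 3.64 × 10^52 W = 2.58 × 10^50 W

2.58 × 10^50 W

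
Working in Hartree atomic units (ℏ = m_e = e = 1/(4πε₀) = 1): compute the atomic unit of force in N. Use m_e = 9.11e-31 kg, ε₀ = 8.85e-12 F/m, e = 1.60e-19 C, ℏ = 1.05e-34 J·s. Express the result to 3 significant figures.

8.33e-8 N

From ℏ = m_e = e = 1/(4πε₀) = 1 the force scale is F_au = E_h/a₀ = m_e²e⁶/((4πε₀)³ℏ⁴).
E_h = 4.38e-18 J
a₀ = 5.26e-11 m
E_h/a₀ = 8.33e-8 N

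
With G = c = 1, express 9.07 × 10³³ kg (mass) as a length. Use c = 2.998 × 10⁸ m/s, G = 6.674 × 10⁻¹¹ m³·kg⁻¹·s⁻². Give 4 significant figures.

In G = c = 1 units mass has dimensions of length; the conversion factor is G/c².
9.07 × 10³³ kg × (G/c²) = 6.735 × 10⁶ m

6.735 × 10⁶ m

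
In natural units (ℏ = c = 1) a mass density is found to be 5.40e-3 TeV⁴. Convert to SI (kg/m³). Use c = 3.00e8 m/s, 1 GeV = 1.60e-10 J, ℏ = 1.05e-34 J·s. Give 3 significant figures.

Mass density is [E]/(c²[L]³) = [E]⁴/(ℏ³c⁵).
1 GeV⁴ → 1/(ℏ³c⁵) × (1 GeV in J)⁴ = 2.33e20 kg/m³.
Convert the energy scale: 5.40e-3 TeV⁴ = 5.40e9 GeV⁴.
Result: 5.40e9 × 2.33e20 = 1.26e30 kg/m³.

1.26e30 kg/m³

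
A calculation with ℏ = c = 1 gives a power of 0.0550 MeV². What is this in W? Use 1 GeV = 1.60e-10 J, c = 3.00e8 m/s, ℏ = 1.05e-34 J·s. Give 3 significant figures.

Power is [E]/[T] = [E]²/ℏ.
1 GeV² → 1/ℏ × (1 GeV in J)² = 2.44e14 W.
Convert the energy scale: 0.0550 MeV² = 5.50e-8 GeV².
Result: 5.50e-8 × 2.44e14 = 1.34e7 W.

1.34e7 W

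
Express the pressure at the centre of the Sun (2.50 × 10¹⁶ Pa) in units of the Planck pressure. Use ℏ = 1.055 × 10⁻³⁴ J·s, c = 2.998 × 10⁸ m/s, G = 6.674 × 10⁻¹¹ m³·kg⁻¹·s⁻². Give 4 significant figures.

Planck pressure: p_P = c⁷/(ℏG²) = 4.632 × 10¹¹³ Pa.
2.50 × 10¹⁶ / 4.632 × 10¹¹³ = 5.397 × 10⁻⁹⁸

5.397 × 10⁻⁹⁸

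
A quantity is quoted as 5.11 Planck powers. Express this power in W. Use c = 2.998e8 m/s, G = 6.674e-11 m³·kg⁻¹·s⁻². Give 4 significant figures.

1.854e53 W

One Planck power: P_P = c⁵/G = 3.629e52 W.
5.11 × 3.629e52 W = 1.854e53 W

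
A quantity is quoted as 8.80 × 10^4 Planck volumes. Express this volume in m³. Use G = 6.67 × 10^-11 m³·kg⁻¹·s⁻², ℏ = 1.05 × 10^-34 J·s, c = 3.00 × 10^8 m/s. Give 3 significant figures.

One Planck volume: V_P = (ℏG/c³)^(3/2) = 4.18 × 10^-105 m³.
8.80 × 10^4 × 4.18 × 10^-105 m³ = 3.68 × 10^-100 m³

3.68 × 10^-100 m³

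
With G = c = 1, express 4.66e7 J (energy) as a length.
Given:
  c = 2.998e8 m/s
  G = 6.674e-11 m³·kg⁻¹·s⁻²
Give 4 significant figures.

3.850e-37 m

Energy → length via G/c⁴.
4.66e7 J × (G/c⁴) = 3.850e-37 m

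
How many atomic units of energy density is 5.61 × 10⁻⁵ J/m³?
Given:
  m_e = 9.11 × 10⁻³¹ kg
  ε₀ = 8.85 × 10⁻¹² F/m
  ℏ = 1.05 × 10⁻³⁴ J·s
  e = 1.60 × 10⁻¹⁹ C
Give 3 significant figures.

1.86 × 10⁻¹⁸

atomic unit of energy density: u_au = E_h/a₀³ = m_e⁴e¹⁰/((4πε₀)⁵ℏ⁸) = 3.01 × 10¹³ J/m³.
5.61 × 10⁻⁵ / 3.01 × 10¹³ = 1.86 × 10⁻¹⁸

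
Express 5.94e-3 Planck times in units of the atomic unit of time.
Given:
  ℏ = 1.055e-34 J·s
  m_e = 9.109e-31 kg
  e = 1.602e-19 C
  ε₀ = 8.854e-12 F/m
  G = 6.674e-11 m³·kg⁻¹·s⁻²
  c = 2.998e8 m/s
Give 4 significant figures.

1.322e-29

Planck time: t_P = √(ℏG/c⁵) = 5.392e-44 s
atomic unit of time: τ_au = (4πε₀)²ℏ³/(m_e e⁴) = 2.423e-17 s
5.94e-3 × 5.392e-44 / 2.423e-17 = 1.322e-29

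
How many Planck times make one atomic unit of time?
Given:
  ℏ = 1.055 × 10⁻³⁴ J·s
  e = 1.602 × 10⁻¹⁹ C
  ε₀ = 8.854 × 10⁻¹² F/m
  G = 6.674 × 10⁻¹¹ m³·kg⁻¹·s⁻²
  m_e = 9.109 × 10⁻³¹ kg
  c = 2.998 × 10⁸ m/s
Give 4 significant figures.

atomic unit of time: τ_au = (4πε₀)²ℏ³/(m_e e⁴) = 2.423 × 10⁻¹⁷ s
Planck time: t_P = √(ℏG/c⁵) = 5.392 × 10⁻⁴⁴ s
ratio = 2.423 × 10⁻¹⁷ / 5.392 × 10⁻⁴⁴ = 4.494 × 10²⁶

4.494 × 10²⁶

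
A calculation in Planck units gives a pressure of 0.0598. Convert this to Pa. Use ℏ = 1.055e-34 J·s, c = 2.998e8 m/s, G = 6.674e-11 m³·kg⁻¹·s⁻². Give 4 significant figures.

2.770e112 Pa

One Planck pressure: p_P = c⁷/(ℏG²) = 4.632e113 Pa.
0.0598 × 4.632e113 Pa = 2.770e112 Pa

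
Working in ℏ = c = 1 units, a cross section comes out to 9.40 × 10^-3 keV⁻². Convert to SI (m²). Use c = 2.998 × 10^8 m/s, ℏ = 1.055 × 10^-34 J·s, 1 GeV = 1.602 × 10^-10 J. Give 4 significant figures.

3.664 × 10^-22 m²

Area is [L]² = [E]⁻²·(ℏc)²; restore (ℏc)².
1 GeV⁻² → (ℏc)² × (1 GeV in J)⁻² = 3.898 × 10^-32 m².
Convert the energy scale: 9.40 × 10^-3 keV⁻² = 9.40 × 10^9 GeV⁻².
Result: 9.40 × 10^9 × 3.898 × 10^-32 = 3.664 × 10^-22 m².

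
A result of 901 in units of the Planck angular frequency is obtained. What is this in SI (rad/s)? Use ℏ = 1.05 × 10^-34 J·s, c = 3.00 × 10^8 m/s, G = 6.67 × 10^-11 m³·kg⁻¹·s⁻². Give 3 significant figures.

1.68 × 10^46 rad/s

One Planck angular frequency: ω_P = √(c⁵/(ℏG)) = 1.86 × 10^43 rad/s.
901 × 1.86 × 10^43 rad/s = 1.68 × 10^46 rad/s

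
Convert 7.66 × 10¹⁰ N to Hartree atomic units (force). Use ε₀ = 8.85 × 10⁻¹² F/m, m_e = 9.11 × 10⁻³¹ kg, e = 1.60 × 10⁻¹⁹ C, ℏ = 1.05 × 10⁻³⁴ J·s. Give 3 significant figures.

9.20 × 10¹⁷

atomic unit of force: F_au = E_h/a₀ = m_e²e⁶/((4πε₀)³ℏ⁴) = 8.33 × 10⁻⁸ N.
7.66 × 10¹⁰ / 8.33 × 10⁻⁸ = 9.20 × 10¹⁷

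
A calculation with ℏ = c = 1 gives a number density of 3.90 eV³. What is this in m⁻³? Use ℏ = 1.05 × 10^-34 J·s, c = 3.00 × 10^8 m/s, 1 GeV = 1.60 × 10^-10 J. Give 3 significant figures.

Number density is [L]⁻³ = [E]³/(ℏc)³.
1 GeV³ → 1/(ℏc)³ × (1 GeV in J)³ = 1.31 × 10^47 m⁻³.
Convert the energy scale: 3.90 eV³ = 3.90 × 10^-27 GeV³.
Result: 3.90 × 10^-27 × 1.31 × 10^47 = 5.11 × 10^20 m⁻³.

5.11 × 10^20 m⁻³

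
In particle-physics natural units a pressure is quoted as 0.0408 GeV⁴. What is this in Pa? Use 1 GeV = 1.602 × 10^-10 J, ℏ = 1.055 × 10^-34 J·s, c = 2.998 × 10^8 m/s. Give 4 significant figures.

8.493 × 10^35 Pa

Pressure is [E]/[L]³ = [E]⁴/(ℏc)³.
1 GeV⁴ → 1/(ℏc)³ × (1 GeV in J)⁴ = 2.082 × 10^37 Pa.
Result: 0.0408 × 2.082 × 10^37 = 8.493 × 10^35 Pa.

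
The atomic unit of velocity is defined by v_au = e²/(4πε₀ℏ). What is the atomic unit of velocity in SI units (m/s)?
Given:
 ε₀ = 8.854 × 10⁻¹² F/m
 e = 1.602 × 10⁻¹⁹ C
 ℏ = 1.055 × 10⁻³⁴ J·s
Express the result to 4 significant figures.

v_au = e²/(4πε₀ℏ)
  = 2.566 × 10⁻³⁸ / 1.174 × 10⁻⁴⁴
  = 2.186 × 10⁶ m/s

2.186 × 10⁶ m/s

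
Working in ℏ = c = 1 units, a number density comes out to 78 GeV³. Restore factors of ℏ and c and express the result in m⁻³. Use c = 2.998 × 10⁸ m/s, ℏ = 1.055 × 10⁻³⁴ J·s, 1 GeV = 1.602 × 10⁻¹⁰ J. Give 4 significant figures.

1.014 × 10⁴⁹ m⁻³

Number density is [L]⁻³ = [E]³/(ℏc)³.
1 GeV³ → 1/(ℏc)³ × (1 GeV in J)³ = 1.299 × 10⁴⁷ m⁻³.
Result: 78 × 1.299 × 10⁴⁷ = 1.014 × 10⁴⁹ m⁻³.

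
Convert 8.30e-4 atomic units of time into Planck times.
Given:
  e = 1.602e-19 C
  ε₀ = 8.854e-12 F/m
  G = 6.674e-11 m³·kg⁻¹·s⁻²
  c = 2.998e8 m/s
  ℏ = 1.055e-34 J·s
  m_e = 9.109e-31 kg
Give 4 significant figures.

atomic unit of time: τ_au = (4πε₀)²ℏ³/(m_e e⁴) = 2.423e-17 s
Planck time: t_P = √(ℏG/c⁵) = 5.392e-44 s
8.30e-4 × 2.423e-17 / 5.392e-44 = 3.730e23

3.730e23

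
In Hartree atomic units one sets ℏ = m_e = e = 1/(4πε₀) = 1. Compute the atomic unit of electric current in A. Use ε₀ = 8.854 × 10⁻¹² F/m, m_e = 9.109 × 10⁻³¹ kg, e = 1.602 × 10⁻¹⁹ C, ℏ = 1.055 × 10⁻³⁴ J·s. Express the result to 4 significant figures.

6.612 × 10⁻³ A

I_au = e E_h/ℏ = m_e e⁵/((4πε₀)²ℏ³)
E_h = 4.354 × 10⁻¹⁸ J
e·E_h/ℏ = 6.612 × 10⁻³ A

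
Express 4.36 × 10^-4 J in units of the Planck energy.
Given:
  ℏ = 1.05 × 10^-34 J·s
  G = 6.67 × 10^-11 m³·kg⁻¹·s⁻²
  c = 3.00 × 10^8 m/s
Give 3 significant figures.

Planck energy: E_P = √(ℏc⁵/G) = 1.96 × 10^9 J.
4.36 × 10^-4 / 1.96 × 10^9 = 2.23 × 10^-13

2.23 × 10^-13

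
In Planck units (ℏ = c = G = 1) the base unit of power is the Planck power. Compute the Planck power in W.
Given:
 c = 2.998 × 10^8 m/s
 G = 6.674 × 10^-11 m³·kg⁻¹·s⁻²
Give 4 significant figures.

P_P = c⁵/G
  = 2.422 × 10^42 / 6.674 × 10^-11
  = 3.629 × 10^52 W

3.629 × 10^52 W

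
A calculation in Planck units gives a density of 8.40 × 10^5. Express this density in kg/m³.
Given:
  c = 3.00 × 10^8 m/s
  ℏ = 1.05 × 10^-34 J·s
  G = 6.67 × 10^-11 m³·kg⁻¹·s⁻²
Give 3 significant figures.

One Planck density: ρ_P = c⁵/(ℏG²) = 5.20 × 10^96 kg/m³.
8.40 × 10^5 × 5.20 × 10^96 kg/m³ = 4.37 × 10^102 kg/m³

4.37 × 10^102 kg/m³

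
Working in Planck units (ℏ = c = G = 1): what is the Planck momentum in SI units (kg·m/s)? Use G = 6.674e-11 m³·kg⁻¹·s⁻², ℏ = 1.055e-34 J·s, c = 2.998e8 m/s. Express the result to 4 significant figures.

6.527 kg·m/s

The unique combination of the constants set to 1 with dimensions of momentum is p_P = √(ℏc³/G).
  = √(42.60)
  = 6.527 kg·m/s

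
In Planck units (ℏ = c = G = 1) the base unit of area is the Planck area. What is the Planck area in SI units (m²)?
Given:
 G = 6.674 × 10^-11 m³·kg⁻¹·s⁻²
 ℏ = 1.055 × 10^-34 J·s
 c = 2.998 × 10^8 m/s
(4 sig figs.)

2.613 × 10^-70 m²

A_P = ℏG/c³
  = 7.041 × 10^-45 / 2.695 × 10^25
  = 2.613 × 10^-70 m²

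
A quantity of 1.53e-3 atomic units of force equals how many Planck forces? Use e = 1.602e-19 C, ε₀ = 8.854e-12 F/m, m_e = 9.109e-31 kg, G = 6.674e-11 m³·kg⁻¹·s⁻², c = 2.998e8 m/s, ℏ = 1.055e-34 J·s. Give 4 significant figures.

atomic unit of force: F_au = E_h/a₀ = m_e²e⁶/((4πε₀)³ℏ⁴) = 8.220e-8 N
Planck force: F_P = c⁴/G = 1.210e44 N
1.53e-3 × 8.220e-8 / 1.210e44 = 1.039e-54

1.039e-54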